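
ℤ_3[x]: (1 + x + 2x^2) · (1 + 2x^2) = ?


Expand and collect like terms; reduce coefficients mod 3:
x^0: 1·1 = 1 ≡ 1 (mod 3)
x^1: 1·0 + 1·1 = 1 ≡ 1 (mod 3)
x^2: 1·2 + 1·0 + 2·1 = 4 ≡ 1 (mod 3)
x^3: 1·2 + 2·0 = 2 ≡ 2 (mod 3)
x^4: 2·2 = 4 ≡ 1 (mod 3)
Result: 1 + x + x^2 + 2x^3 + x^4

f · g = 1 + x + x^2 + 2x^3 + x^4


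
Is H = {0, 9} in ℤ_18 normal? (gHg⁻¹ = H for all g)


H = {0, 9} in ℤ_18
ℤ_18 is abelian; every subgroup of an abelian group is normal

Yes, normal subgroup


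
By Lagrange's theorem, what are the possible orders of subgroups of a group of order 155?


Lagrange's theorem: |H| divides |G|
|G| = 155
Divisors of 155: 1, 5, 31, 155

Possible subgroup orders: {1, 5, 31, 155}


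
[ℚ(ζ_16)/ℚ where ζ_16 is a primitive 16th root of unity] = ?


[ℚ(ζ_n):ℚ] = deg Φ_n(x) = φ(n). Here φ(16) = 8

[ℚ(ζ_16)/ℚ where ζ_16 is a primitive 16th root of unity] = 8


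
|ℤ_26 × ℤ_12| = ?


|A × B| = |A| · |B|
|ℤ_26 × ℤ_12| = 26 × 12 = 312

|ℤ_26 × ℤ_12| = 312


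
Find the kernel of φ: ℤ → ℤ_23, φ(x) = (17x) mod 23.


Kernel = preimage of identity
ker(φ) = {x ∈ ℤ : 17x ≡ 0 (mod 23)}. gcd(17,23) = 1, so 17x ≡ 0 (mod 23) ⟺ x ≡ 0 (mod 23/1 = 23). Hence ker(φ) = 23ℤ

ker(φ) = 23ℤ


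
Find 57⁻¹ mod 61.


Use the extended Euclidean algorithm to write 1 = 57·s + 61·t; then s mod 61 is the inverse.
Euclidean algorithm:
  57 = 0·61 + 57
  61 = 1·57 + 4
  57 = 14·4 + 1
  4 = 4·1 + 0
gcd(57,61) = 1
Back-substitution gives: 57·(15) + 61·(-14) = 1
So 57⁻¹ ≡ 15 ≡ 15 (mod 61)
Check: 57 × 15 = 855 ≡ 1 (mod 61) ✓

57⁻¹ ≡ 15 (mod 61)


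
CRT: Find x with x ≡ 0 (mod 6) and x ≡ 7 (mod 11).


m₁ = 6, m₂ = 11, gcd = 1, so CRT applies. M = m₁·m₂ = 66
Let M₁ = M/m₁ = 11, M₂ = M/m₂ = 6
Find y₁ ≡ M₁⁻¹ (mod m₁): 11⁻¹ ≡ 5 (mod 6)
Find y₂ ≡ M₂⁻¹ (mod m₂): 6⁻¹ ≡ 2 (mod 11)
x = a₁·M₁·y₁ + a₂·M₂·y₂ = 0·11·5 + 7·6·2 = 84
Reduce mod 66: x ≡ 18
Check: 18 mod 6 = 0 ✓, 18 mod 11 = 7 ✓

x ≡ 18 (mod 66)


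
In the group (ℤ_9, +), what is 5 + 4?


Operation: addition mod 9
5 + 4 = (a + b) mod 9 with a = 5, b = 4

5 + 4 = 0


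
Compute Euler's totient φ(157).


Factor n: 157 = 157
φ(n) = n · ∏(1 - 1/p) over distinct primes p | n
φ(157) = 157 · (1 - 1/157) = 156

φ(157) = 156


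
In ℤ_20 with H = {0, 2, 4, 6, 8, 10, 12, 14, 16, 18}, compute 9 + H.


9 + H = {9 + h (mod 20) : h ∈ H}
9+0=9, 9+2=11, 9+4=13, 9+6=15, 9+8=17, 9+10=19, 9+12=1, 9+14=3, 9+16=5, 9+18=7
9 + H = {1, 3, 5, 7, 9, 11, 13, 15, 17, 19} = 1 + H

9 + H = {1, 3, 5, 7, 9, 11, 13, 15, 17, 19}


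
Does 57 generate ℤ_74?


g generates ℤ_n iff gcd(g, n) = 1
gcd(57, 74) = 1
Since gcd = 1, 57 is a generator.

Yes, 57 generates ℤ_74


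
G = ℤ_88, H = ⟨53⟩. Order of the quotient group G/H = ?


|⟨53⟩| = n / gcd(53, 88) = 88 / 1 = 88
H is normal (ℤ_88 is abelian).
|G/H| = |G| / |H| = 88 / 88 = 1

|G/H| = 1


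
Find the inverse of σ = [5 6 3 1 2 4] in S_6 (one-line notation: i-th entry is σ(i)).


To find σ⁻¹, swap domain and range:
σ(1) = 5 → σ⁻¹(5) = 1
σ(2) = 6 → σ⁻¹(6) = 2
σ(3) = 3 → σ⁻¹(3) = 3
σ(4) = 1 → σ⁻¹(1) = 4
σ(5) = 2 → σ⁻¹(2) = 5
σ(6) = 4 → σ⁻¹(4) = 6

σ⁻¹ = [4 5 3 6 1 2]


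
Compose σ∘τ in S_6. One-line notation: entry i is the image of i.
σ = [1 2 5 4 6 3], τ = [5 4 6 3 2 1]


σ∘τ: apply τ first, then σ
1 →τ 5 →σ 6
2 →τ 4 →σ 4
3 →τ 6 →σ 3
4 →τ 3 →σ 5
5 →τ 2 →σ 2
6 →τ 1 →σ 1

σ∘τ = [6 4 3 5 2 1]


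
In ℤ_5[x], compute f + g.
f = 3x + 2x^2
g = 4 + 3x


Add coefficients mod 5:
x^0: 0 + 4 = 4 (mod 5)
x^1: 3 + 3 = 1 (mod 5)
x^2: 2 + 0 = 2 (mod 5)
Result: 4 + x + 2x^2

f + g = 4 + x + 2x^2


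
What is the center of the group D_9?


Z(G) = {g ∈ G | gx = xg for all x ∈ G}
For odd n, Z(D_n) = {e}: no nontrivial rotation commutes with all reflections

Z(D_9) = {e}


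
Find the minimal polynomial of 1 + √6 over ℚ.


Let α = 1 + √6. Then α - 1 = √6, so (α - 1)² = 6, giving α² - 2α - 5 = 0. Degree 2 and α ∉ ℚ, so this is the minimal polynomial.

Minimal polynomial: x² - 2x - 5


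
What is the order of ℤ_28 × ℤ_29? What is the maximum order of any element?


|ℤ_28 × ℤ_29| = 28 × 29 = 812
Max element order = lcm(28,29) = 812
Cyclic? Yes (gcd=1)

|ℤ_28×ℤ_29| = 812, max element order = 812


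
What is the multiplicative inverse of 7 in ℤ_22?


Use the extended Euclidean algorithm to write 1 = 7·s + 22·t; then s mod 22 is the inverse.
Euclidean algorithm:
  7 = 0·22 + 7
  22 = 3·7 + 1
  7 = 7·1 + 0
gcd(7,22) = 1
Back-substitution gives: 7·(-3) + 22·(1) = 1
So 7⁻¹ ≡ -3 ≡ 19 (mod 22)
Check: 7 × 19 = 133 ≡ 1 (mod 22) ✓

7⁻¹ ≡ 19 (mod 22)


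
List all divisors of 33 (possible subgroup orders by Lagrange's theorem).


Lagrange's theorem: |H| divides |G|
|G| = 33
Divisors of 33: 1, 3, 11, 33

Possible subgroup orders: {1, 3, 11, 33}


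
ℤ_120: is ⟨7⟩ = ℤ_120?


g generates ℤ_n iff gcd(g, n) = 1
gcd(7, 120) = 1
Since gcd = 1, 7 is a generator.

Yes, 7 generates ℤ_120


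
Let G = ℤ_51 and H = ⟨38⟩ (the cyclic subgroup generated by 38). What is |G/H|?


|⟨38⟩| = n / gcd(38, 51) = 51 / 1 = 51
H is normal (ℤ_51 is abelian).
|G/H| = |G| / |H| = 51 / 51 = 1

|G/H| = 1


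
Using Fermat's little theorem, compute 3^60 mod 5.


Fermat's little theorem: if p is prime and gcd(a,p)=1, then a^(p-1) ≡ 1 (mod p)
p = 5 is prime, gcd(3,5) = 1
Reduce exponent: 60 mod 4 = 0
So 3^60 ≡ 3^0 (mod 5)
3^0 = 1

3^60 ≡ 1 (mod 5)


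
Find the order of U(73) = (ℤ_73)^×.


U(n) is the group of units mod n; |U(n)| = φ(n)
|U(73)| = φ(73) = 72

|U(73) = (ℤ_73)^×| = 72


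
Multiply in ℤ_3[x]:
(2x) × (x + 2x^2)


Expand and collect like terms; reduce coefficients mod 3:
x^0: 0·0 = 0 ≡ 0 (mod 3)
x^1: 0·1 + 2·0 = 0 ≡ 0 (mod 3)
x^2: 0·2 + 2·1 = 2 ≡ 2 (mod 3)
x^3: 2·2 = 4 ≡ 1 (mod 3)
Result: 2x^2 + x^3

f · g = 2x^2 + x^3


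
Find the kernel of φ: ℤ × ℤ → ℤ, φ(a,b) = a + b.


Kernel = preimage of identity
ker(φ) = {(a,b) ∈ ℤ² | a+b = 0} = {(a,-a) | a ∈ ℤ}

ker(φ) = {(a,-a) | a ∈ ℤ}


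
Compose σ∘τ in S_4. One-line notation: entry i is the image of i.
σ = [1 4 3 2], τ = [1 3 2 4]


σ∘τ: apply τ first, then σ
1 →τ 1 →σ 1
2 →τ 3 →σ 3
3 →τ 2 →σ 4
4 →τ 4 →σ 2

σ∘τ = [1 3 4 2]


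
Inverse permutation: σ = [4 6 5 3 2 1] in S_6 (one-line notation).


To find σ⁻¹, swap domain and range:
σ(1) = 4 → σ⁻¹(4) = 1
σ(2) = 6 → σ⁻¹(6) = 2
σ(3) = 5 → σ⁻¹(5) = 3
σ(4) = 3 → σ⁻¹(3) = 4
σ(5) = 2 → σ⁻¹(2) = 5
σ(6) = 1 → σ⁻¹(1) = 6

σ⁻¹ = [6 5 4 1 3 2]


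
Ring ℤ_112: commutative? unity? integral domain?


ℤ_112 is a commutative ring with unity 1; 112 = 2×56 is composite, so 2·56 ≡ 0 gives zero divisors (not an integral domain)
Commutative: Yes
Integral domain: No
Has unity: Yes

ℤ_112: Commutative=Yes, Unity=Yes


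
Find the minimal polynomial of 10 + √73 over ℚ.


Let α = 10 + √73. Then α - 10 = √73, so (α - 10)² = 73, giving α² - 20α + 27 = 0. Degree 2 and α ∉ ℚ, so this is the minimal polynomial.

Minimal polynomial: x² - 20x + 27


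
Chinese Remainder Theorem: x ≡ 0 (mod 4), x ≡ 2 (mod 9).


m₁ = 4, m₂ = 9, gcd = 1, so CRT applies. M = m₁·m₂ = 36
Let M₁ = M/m₁ = 9, M₂ = M/m₂ = 4
Find y₁ ≡ M₁⁻¹ (mod m₁): 9⁻¹ ≡ 1 (mod 4)
Find y₂ ≡ M₂⁻¹ (mod m₂): 4⁻¹ ≡ 7 (mod 9)
x = a₁·M₁·y₁ + a₂·M₂·y₂ = 0·9·1 + 2·4·7 = 56
Reduce mod 36: x ≡ 20
Check: 20 mod 4 = 0 ✓, 20 mod 9 = 2 ✓

x ≡ 20 (mod 36)


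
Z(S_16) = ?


Z(G) = {g ∈ G | gx = xg for all x ∈ G}
S_n is non-abelian for n ≥ 3; Z(S_16) is trivial

Z(S_16) = {e}


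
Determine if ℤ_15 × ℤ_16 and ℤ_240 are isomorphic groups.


Comparing ℤ_15 × ℤ_16 and ℤ_240:
gcd(15,16) = 1, so ℤ_15 × ℤ_16 ≅ ℤ_240 (CRT)

Yes, ℤ_15 × ℤ_16 ≅ ℤ_240


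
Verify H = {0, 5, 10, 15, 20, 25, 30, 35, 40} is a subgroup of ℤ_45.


Subgroup test for H = {0, 5, 10, 15, 20, 25, 30, 35, 40} in (ℤ_45, +):
(1) 0 ∈ H? Yes
(2) Closure: for all a,b ∈ H, (a+b) mod 45 ∈ H? Yes
(3) Inverses: for all a ∈ H, -a mod 45 ∈ H? Yes

Yes, H is a subgroup of ℤ_45


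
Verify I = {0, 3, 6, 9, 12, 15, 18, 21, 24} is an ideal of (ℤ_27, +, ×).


Check ideal conditions for I = {0, 3, 6, 9, 12, 15, 18, 21, 24} in ℤ_27:
(1) I is an additive subgroup? Yes
(2) For r ∈ ℤ_27 and a ∈ I: r·a ∈ I? Yes

Yes, I is an ideal of ℤ_27


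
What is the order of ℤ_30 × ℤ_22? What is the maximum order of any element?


|ℤ_30 × ℤ_22| = 30 × 22 = 660
Max element order = lcm(30,22) = 330
Cyclic? No (gcd=2)

|ℤ_30×ℤ_22| = 660, max element order = 330


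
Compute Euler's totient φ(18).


φ(n) = count of k ∈ {1,...,n} with gcd(k,n)=1
Coprimes to 18: {1, 5, 7, 11, 13, 17}
Count: 6

φ(18) = 6


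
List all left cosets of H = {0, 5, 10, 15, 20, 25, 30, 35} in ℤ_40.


H = {0, 5, 10, 15, 20, 25, 30, 35}, |H| = 8
Number of cosets = |G|/|H| = 40/8 = 5
0 + H = {0, 5, 10, 15, 20, 25, 30, 35}
1 + H = {1, 6, 11, 16, 21, 26, 31, 36}
2 + H = {2, 7, 12, 17, 22, 27, 32, 37}
3 + H = {3, 8, 13, 18, 23, 28, 33, 38}
4 + H = {4, 9, 14, 19, 24, 29, 34, 39}

Cosets: 0+H={0,5,10,15,20,25,30,35}; 1+H={1,6,11,16,21,26,31,36}; 2+H={2,7,12,17,22,27,32,37}; 3+H={3,8,13,18,23,28,33,38}; 4+H={4,9,14,19,24,29,34,39}


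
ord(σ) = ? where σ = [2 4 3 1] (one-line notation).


Cycle decomposition: (1 2 4)
Cycle lengths: 3
Order = lcm(3) = 3

ord(σ) = 3


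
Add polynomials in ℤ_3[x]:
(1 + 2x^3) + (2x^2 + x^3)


Add coefficients mod 3:
x^0: 1 + 0 = 1 (mod 3)
x^1: 0 + 0 = 0 (mod 3)
x^2: 0 + 2 = 2 (mod 3)
x^3: 2 + 1 = 0 (mod 3)
Result: 1 + 2x^2

f + g = 1 + 2x^2


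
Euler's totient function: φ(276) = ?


Factor n: 276 = 2^2 × 3 × 23
φ(n) = n · ∏(1 - 1/p) over distinct primes p | n
φ(276) = 276 · (1 - 1/2) · (1 - 1/3) · (1 - 1/23) = 88

φ(276) = 88


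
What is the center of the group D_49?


Z(G) = {g ∈ G | gx = xg for all x ∈ G}
For odd n, Z(D_n) = {e}: no nontrivial rotation commutes with all reflections

Z(D_49) = {e}


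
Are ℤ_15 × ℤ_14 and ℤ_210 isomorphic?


Comparing ℤ_15 × ℤ_14 and ℤ_210:
gcd(15,14) = 1, so ℤ_15 × ℤ_14 ≅ ℤ_210 (CRT)

Yes, ℤ_15 × ℤ_14 ≅ ℤ_210


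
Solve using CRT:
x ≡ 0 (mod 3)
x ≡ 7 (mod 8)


m₁ = 3, m₂ = 8, gcd = 1, so CRT applies. M = m₁·m₂ = 24
Let M₁ = M/m₁ = 8, M₂ = M/m₂ = 3
Find y₁ ≡ M₁⁻¹ (mod m₁): 8⁻¹ ≡ 2 (mod 3)
Find y₂ ≡ M₂⁻¹ (mod m₂): 3⁻¹ ≡ 3 (mod 8)
x = a₁·M₁·y₁ + a₂·M₂·y₂ = 0·8·2 + 7·3·3 = 63
Reduce mod 24: x ≡ 15
Check: 15 mod 3 = 0 ✓, 15 mod 8 = 7 ✓

x ≡ 15 (mod 24)


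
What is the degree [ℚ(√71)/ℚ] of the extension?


√71 has minimal polynomial x² - 71 (irreducible over ℚ since 71 is squarefree)

[ℚ(√71)/ℚ] = 2


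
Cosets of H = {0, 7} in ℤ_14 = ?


H = {0, 7}, |H| = 2
Number of cosets = |G|/|H| = 14/2 = 7
0 + H = {0, 7}
1 + H = {1, 8}
2 + H = {2, 9}
3 + H = {3, 10}
4 + H = {4, 11}
5 + H = {5, 12}
6 + H = {6, 13}

Cosets: 0+H={0,7}; 1+H={1,8}; 2+H={2,9}; 3+H={3,10}; 4+H={4,11}; 5+H={5,12}; 6+H={6,13}


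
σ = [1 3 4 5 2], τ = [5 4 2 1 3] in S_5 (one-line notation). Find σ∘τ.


σ∘τ: apply τ first, then σ
1 →τ 5 →σ 2
2 →τ 4 →σ 5
3 →τ 2 →σ 3
4 →τ 1 →σ 1
5 →τ 3 →σ 4

σ∘τ = [2 5 3 1 4]


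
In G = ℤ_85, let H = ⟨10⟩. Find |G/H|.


|⟨10⟩| = n / gcd(10, 85) = 85 / 5 = 17
H is normal (ℤ_85 is abelian).
|G/H| = |G| / |H| = 85 / 17 = 5

|G/H| = 5


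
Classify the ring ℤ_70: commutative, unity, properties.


ℤ_70 is a commutative ring with unity 1; 70 = 2×35 is composite, so 2·35 ≡ 0 gives zero divisors (not an integral domain)
Commutative: Yes
Integral domain: No
Has unity: Yes

ℤ_70: Commutative=Yes, Unity=Yes


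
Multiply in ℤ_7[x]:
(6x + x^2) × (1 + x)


Expand and collect like terms; reduce coefficients mod 7:
x^0: 0·1 = 0 ≡ 0 (mod 7)
x^1: 0·1 + 6·1 = 6 ≡ 6 (mod 7)
x^2: 6·1 + 1·1 = 7 ≡ 0 (mod 7)
x^3: 1·1 = 1 ≡ 1 (mod 7)
Result: 6x + x^3

f · g = 6x + x^3


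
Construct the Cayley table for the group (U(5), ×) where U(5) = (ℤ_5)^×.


Elements: {1, 2, 3, 4}
Operation: multiplication mod 5
Entry (a, b) = (a × b) mod 5

Cayley table:
  | 1 | 2 | 3 | 4
1 | 1 | 2 | 3 | 4
2 | 2 | 4 | 1 | 3
3 | 3 | 1 | 4 | 2
4 | 4 | 3 | 2 | 1


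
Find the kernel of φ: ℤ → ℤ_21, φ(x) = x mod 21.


Kernel = preimage of identity
ker(φ) = {x ∈ ℤ : x ≡ 0 (mod 21)} = 21ℤ = {0, ±21, ±42, ...}

ker(φ) = 21ℤ


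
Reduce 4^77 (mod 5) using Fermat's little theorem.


Fermat's little theorem: if p is prime and gcd(a,p)=1, then a^(p-1) ≡ 1 (mod p)
p = 5 is prime, gcd(4,5) = 1
Reduce exponent: 77 mod 4 = 1
So 4^77 ≡ 4^1 (mod 5)
4^1 mod 5 = 4

4^77 ≡ 4 (mod 5)


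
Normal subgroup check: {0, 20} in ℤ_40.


H = {0, 20} in ℤ_40
ℤ_40 is abelian; every subgroup of an abelian group is normal

Yes, normal subgroup


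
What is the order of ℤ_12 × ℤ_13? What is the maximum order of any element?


|ℤ_12 × ℤ_13| = 12 × 13 = 156
Max element order = lcm(12,13) = 156
Cyclic? Yes (gcd=1)

|ℤ_12×ℤ_13| = 156, max element order = 156


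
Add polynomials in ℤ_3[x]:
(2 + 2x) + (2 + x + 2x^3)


Add coefficients mod 3:
x^0: 2 + 2 = 1 (mod 3)
x^1: 2 + 1 = 0 (mod 3)
x^2: 0 + 0 = 0 (mod 3)
x^3: 0 + 2 = 2 (mod 3)
Result: 1 + 2x^3

f + g = 1 + 2x^3


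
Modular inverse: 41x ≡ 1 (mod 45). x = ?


Use the extended Euclidean algorithm to write 1 = 41·s + 45·t; then s mod 45 is the inverse.
Euclidean algorithm:
  41 = 0·45 + 41
  45 = 1·41 + 4
  41 = 10·4 + 1
  4 = 4·1 + 0
gcd(41,45) = 1
Back-substitution gives: 41·(11) + 45·(-10) = 1
So 41⁻¹ ≡ 11 ≡ 11 (mod 45)
Check: 41 × 11 = 451 ≡ 1 (mod 45) ✓

41⁻¹ ≡ 11 (mod 45)


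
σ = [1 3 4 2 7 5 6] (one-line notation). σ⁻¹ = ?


To find σ⁻¹, swap domain and range:
σ(1) = 1 → σ⁻¹(1) = 1
σ(2) = 3 → σ⁻¹(3) = 2
σ(3) = 4 → σ⁻¹(4) = 3
σ(4) = 2 → σ⁻¹(2) = 4
σ(5) = 7 → σ⁻¹(7) = 5
σ(6) = 5 → σ⁻¹(5) = 6
σ(7) = 6 → σ⁻¹(6) = 7

σ⁻¹ = [1 4 2 3 6 7 5]


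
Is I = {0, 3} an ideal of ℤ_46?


Check ideal conditions for I = {0, 3} in ℤ_46:
(1) I is an additive subgroup? No
(2) For r ∈ ℤ_46 and a ∈ I: r·a ∈ I? No  [counterexample: r=2, a=3, r·a mod 46 = 6 ∉ I]

No, I is not an ideal of ℤ_46


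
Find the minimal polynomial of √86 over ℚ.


√86 satisfies x² - 86 = 0, irreducible over ℚ since 86 is squarefree

Minimal polynomial: x² - 86


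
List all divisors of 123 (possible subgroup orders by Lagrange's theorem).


Lagrange's theorem: |H| divides |G|
|G| = 123
Divisors of 123: 1, 3, 41, 123

Possible subgroup orders: {1, 3, 41, 123}


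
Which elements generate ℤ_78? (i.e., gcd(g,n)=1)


g generates ℤ_n iff gcd(g,n) = 1
Prime factors of 78: 2, 3, 13
Generators are g ∈ {1,...,77} not divisible by any of these primes.
Generators: {1, 5, 7, 11, 17, 19, 23, 25, 29, 31, 35, 37, 41, 43, 47, 49, 53, 55, 59, 61, 67, 71, 73, 77}
Number of generators = φ(78) = 24

Generators of ℤ_78 = {1, 5, 7, 11, 17, 19, 23, 25, 29, 31, 35, 37, 41, 43, 47, 49, 53, 55, 59, 61, 67, 71, 73, 77}


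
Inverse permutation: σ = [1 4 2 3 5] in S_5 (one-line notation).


To find σ⁻¹, swap domain and range:
σ(1) = 1 → σ⁻¹(1) = 1
σ(2) = 4 → σ⁻¹(4) = 2
σ(3) = 2 → σ⁻¹(2) = 3
σ(4) = 3 → σ⁻¹(3) = 4
σ(5) = 5 → σ⁻¹(5) = 5

σ⁻¹ = [1 3 4 2 5]


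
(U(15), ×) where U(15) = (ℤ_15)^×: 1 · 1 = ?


Operation: multiplication mod 15
1 · 1 = (a × b) mod 15 with a = 1, b = 1

1 · 1 = 1


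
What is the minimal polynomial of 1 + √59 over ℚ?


Let α = 1 + √59. Then α - 1 = √59, so (α - 1)² = 59, giving α² - 2α - 58 = 0. Degree 2 and α ∉ ℚ, so this is the minimal polynomial.

Minimal polynomial: x² - 2x - 58


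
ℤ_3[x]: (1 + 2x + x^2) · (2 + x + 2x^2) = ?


Expand and collect like terms; reduce coefficients mod 3:
x^0: 1·2 = 2 ≡ 2 (mod 3)
x^1: 1·1 + 2·2 = 5 ≡ 2 (mod 3)
x^2: 1·2 + 2·1 + 1·2 = 6 ≡ 0 (mod 3)
x^3: 2·2 + 1·1 = 5 ≡ 2 (mod 3)
x^4: 1·2 = 2 ≡ 2 (mod 3)
Result: 2 + 2x + 2x^3 + 2x^4

f · g = 2 + 2x + 2x^3 + 2x^4


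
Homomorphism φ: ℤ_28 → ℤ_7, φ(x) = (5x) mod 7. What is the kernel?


Kernel = preimage of identity
ker(φ) = {x ∈ ℤ_28 : 5x ≡ 0 (mod 7)}. Since 7 | 28, φ is well-defined. The kernel is the cyclic subgroup ⟨7⟩ of ℤ_28 (order 4), i.e. {0, 7, 14, 21}

ker(φ) = {0, 7, 14, 21}


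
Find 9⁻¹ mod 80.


Use the extended Euclidean algorithm to write 1 = 9·s + 80·t; then s mod 80 is the inverse.
Euclidean algorithm:
  9 = 0·80 + 9
  80 = 8·9 + 8
  9 = 1·8 + 1
  8 = 8·1 + 0
gcd(9,80) = 1
Back-substitution gives: 9·(9) + 80·(-1) = 1
So 9⁻¹ ≡ 9 ≡ 9 (mod 80)
Check: 9 × 9 = 81 ≡ 1 (mod 80) ✓

9⁻¹ ≡ 9 (mod 80)


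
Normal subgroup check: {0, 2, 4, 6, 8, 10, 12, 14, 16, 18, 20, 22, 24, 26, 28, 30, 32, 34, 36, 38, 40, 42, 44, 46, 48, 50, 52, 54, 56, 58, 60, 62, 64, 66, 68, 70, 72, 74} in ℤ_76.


H = {0, 2, 4, 6, 8, 10, 12, 14, 16, 18, 20, 22, 24, 26, 28, 30, 32, 34, 36, 38, 40, 42, 44, 46, 48, 50, 52, 54, 56, 58, 60, 62, 64, 66, 68, 70, 72, 74} in ℤ_76
ℤ_76 is abelian; every subgroup of an abelian group is normal

Yes, normal subgroup


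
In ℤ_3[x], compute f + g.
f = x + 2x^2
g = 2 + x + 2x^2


Add coefficients mod 3:
x^0: 0 + 2 = 2 (mod 3)
x^1: 1 + 1 = 2 (mod 3)
x^2: 2 + 2 = 1 (mod 3)
Result: 2 + 2x + x^2

f + g = 2 + 2x + x^2


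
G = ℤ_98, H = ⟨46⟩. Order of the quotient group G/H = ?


|⟨46⟩| = n / gcd(46, 98) = 98 / 2 = 49
H is normal (ℤ_98 is abelian).
|G/H| = |G| / |H| = 98 / 49 = 2

|G/H| = 2


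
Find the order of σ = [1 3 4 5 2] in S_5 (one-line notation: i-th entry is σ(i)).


Cycle decomposition: (2 3 4 5)
Cycle lengths: 4
Order = lcm(4) = 4

ord(σ) = 4


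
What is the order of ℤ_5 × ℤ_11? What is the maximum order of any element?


|ℤ_5 × ℤ_11| = 5 × 11 = 55
Max element order = lcm(5,11) = 55
Cyclic? Yes (gcd=1)

|ℤ_5×ℤ_11| = 55, max element order = 55


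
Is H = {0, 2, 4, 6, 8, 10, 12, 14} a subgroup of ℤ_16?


Subgroup test for H = {0, 2, 4, 6, 8, 10, 12, 14} in (ℤ_16, +):
(1) 0 ∈ H? Yes
(2) Closure: for all a,b ∈ H, (a+b) mod 16 ∈ H? Yes
(3) Inverses: for all a ∈ H, -a mod 16 ∈ H? Yes

Yes, H is a subgroup of ℤ_16


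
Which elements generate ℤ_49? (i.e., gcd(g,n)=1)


g generates ℤ_n iff gcd(g,n) = 1
Prime factors of 49: 7
Generators are g ∈ {1,...,48} not divisible by any of these primes.
Generators: {1, 2, 3, 4, 5, 6, 8, 9, 10, 11, 12, 13, 15, 16, 17, 18, 19, 20, 22, 23, 24, 25, 26, 27, 29, 30, 31, 32, 33, 34, 36, 37, 38, 39, 40, 41, 43, 44, 45, 46, 47, 48}
Number of generators = φ(49) = 42

Generators of ℤ_49 = {1, 2, 3, 4, 5, 6, 8, 9, 10, 11, 12, 13, 15, 16, 17, 18, 19, 20, 22, 23, 24, 25, 26, 27, 29, 30, 31, 32, 33, 34, 36, 37, 38, 39, 40, 41, 43, 44, 45, 46, 47, 48}


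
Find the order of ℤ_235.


ℤ_n has n elements.

|ℤ_235| = 235


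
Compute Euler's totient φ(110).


Factor n: 110 = 2 × 5 × 11
φ(n) = n · ∏(1 - 1/p) over distinct primes p | n
φ(110) = 110 · (1 - 1/2) · (1 - 1/5) · (1 - 1/11) = 40

φ(110) = 40


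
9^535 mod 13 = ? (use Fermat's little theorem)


Fermat's little theorem: if p is prime and gcd(a,p)=1, then a^(p-1) ≡ 1 (mod p)
p = 13 is prime, gcd(9,13) = 1
Reduce exponent: 535 mod 12 = 7
So 9^535 ≡ 9^7 (mod 13)
9^7 mod 13 = 9

9^535 ≡ 9 (mod 13)


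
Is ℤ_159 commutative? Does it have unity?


ℤ_159 is a commutative ring with unity 1; 159 = 3×53 is composite, so 3·53 ≡ 0 gives zero divisors (not an integral domain)
Commutative: Yes
Integral domain: No
Has unity: Yes

ℤ_159: Commutative=Yes, Unity=Yes


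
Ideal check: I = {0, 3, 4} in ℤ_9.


Check ideal conditions for I = {0, 3, 4} in ℤ_9:
(1) I is an additive subgroup? No
(2) For r ∈ ℤ_9 and a ∈ I: r·a ∈ I? No  [counterexample: r=2, a=3, r·a mod 9 = 6 ∉ I]

No, I is not an ideal of ℤ_9


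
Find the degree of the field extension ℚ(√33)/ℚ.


√33 has minimal polynomial x² - 33 (irreducible over ℚ since 33 is squarefree)

[ℚ(√33)/ℚ] = 2


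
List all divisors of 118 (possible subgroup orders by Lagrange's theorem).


Lagrange's theorem: |H| divides |G|
|G| = 118
Divisors of 118: 1, 2, 59, 118

Possible subgroup orders: {1, 2, 59, 118}


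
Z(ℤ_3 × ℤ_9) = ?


Z(G) = {g ∈ G | gx = xg for all x ∈ G}
Direct product of abelian groups is abelian, so Z(G) = G

Z(ℤ_3 × ℤ_9) = ℤ_3 × ℤ_9


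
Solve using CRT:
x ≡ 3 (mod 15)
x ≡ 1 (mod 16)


m₁ = 15, m₂ = 16, gcd = 1, so CRT applies. M = m₁·m₂ = 240
Let M₁ = M/m₁ = 16, M₂ = M/m₂ = 15
Find y₁ ≡ M₁⁻¹ (mod m₁): 16⁻¹ ≡ 1 (mod 15)
Find y₂ ≡ M₂⁻¹ (mod m₂): 15⁻¹ ≡ 15 (mod 16)
x = a₁·M₁·y₁ + a₂·M₂·y₂ = 3·16·1 + 1·15·15 = 273
Reduce mod 240: x ≡ 33
Check: 33 mod 15 = 3 ✓, 33 mod 16 = 1 ✓

x ≡ 33 (mod 240)


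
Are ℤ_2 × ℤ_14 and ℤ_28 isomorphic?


Comparing ℤ_2 × ℤ_14 and ℤ_28:
gcd(2,14) = 2 ≠ 1. Max element order in ℤ_2×ℤ_14 is lcm(2,14) = 14 < 28, so it has no element of order 28

No, ℤ_2 × ℤ_14 ≇ ℤ_28


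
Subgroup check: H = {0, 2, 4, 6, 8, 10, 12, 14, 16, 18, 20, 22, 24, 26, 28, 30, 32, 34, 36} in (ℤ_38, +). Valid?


Subgroup test for H = {0, 2, 4, 6, 8, 10, 12, 14, 16, 18, 20, 22, 24, 26, 28, 30, 32, 34, 36} in (ℤ_38, +):
(1) 0 ∈ H? Yes
(2) Closure: for all a,b ∈ H, (a+b) mod 38 ∈ H? Yes
(3) Inverses: for all a ∈ H, -a mod 38 ∈ H? Yes

Yes, H is a subgroup of ℤ_38


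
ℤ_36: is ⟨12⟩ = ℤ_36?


g generates ℤ_n iff gcd(g, n) = 1
gcd(12, 36) = 12
Since gcd = 12 ≠ 1, ⟨12⟩ has order 3 < 36, so 12 is not a generator.

No, 12 does not generate ℤ_36


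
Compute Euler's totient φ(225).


Factor n: 225 = 3^2 × 5^2
φ(n) = n · ∏(1 - 1/p) over distinct primes p | n
φ(225) = 225 · (1 - 1/3) · (1 - 1/5) = 120

φ(225) = 120


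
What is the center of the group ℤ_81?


Z(G) = {g ∈ G | gx = xg for all x ∈ G}
ℤ_81 is abelian, so Z(G) = G

Z(ℤ_81) = ℤ_81


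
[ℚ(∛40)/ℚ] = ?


∛40 has minimal polynomial x³ - 40 (irreducible over ℚ since 40 is not a perfect cube)

[ℚ(∛40)/ℚ] = 3


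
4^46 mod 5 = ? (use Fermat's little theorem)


Fermat's little theorem: if p is prime and gcd(a,p)=1, then a^(p-1) ≡ 1 (mod p)
p = 5 is prime, gcd(4,5) = 1
Reduce exponent: 46 mod 4 = 2
So 4^46 ≡ 4^2 (mod 5)
4^2 mod 5 = 1

4^46 ≡ 1 (mod 5)


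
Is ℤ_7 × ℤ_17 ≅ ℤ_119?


Comparing ℤ_7 × ℤ_17 and ℤ_119:
gcd(7,17) = 1, so ℤ_7 × ℤ_17 ≅ ℤ_119 (CRT)

Yes, ℤ_7 × ℤ_17 ≅ ℤ_119


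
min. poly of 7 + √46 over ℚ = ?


Let α = 7 + √46. Then α - 7 = √46, so (α - 7)² = 46, giving α² - 14α + 3 = 0. Degree 2 and α ∉ ℚ, so this is the minimal polynomial.

Minimal polynomial: x² - 14x + 3


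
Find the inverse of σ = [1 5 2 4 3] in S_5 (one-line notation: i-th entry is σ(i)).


To find σ⁻¹, swap domain and range:
σ(1) = 1 → σ⁻¹(1) = 1
σ(2) = 5 → σ⁻¹(5) = 2
σ(3) = 2 → σ⁻¹(2) = 3
σ(4) = 4 → σ⁻¹(4) = 4
σ(5) = 3 → σ⁻¹(3) = 5

σ⁻¹ = [1 3 5 4 2]


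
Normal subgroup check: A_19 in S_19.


H = A_19 in S_19
A_19 has index 2 in S_19, and every subgroup of index 2 is normal

Yes, normal subgroup


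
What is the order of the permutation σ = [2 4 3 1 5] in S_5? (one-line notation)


Cycle decomposition: (1 2 4)
Cycle lengths: 3
Order = lcm(3) = 3

ord(σ) = 3


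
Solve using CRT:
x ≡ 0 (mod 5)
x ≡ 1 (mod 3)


m₁ = 5, m₂ = 3, gcd = 1, so CRT applies. M = m₁·m₂ = 15
Let M₁ = M/m₁ = 3, M₂ = M/m₂ = 5
Find y₁ ≡ M₁⁻¹ (mod m₁): 3⁻¹ ≡ 2 (mod 5)
Find y₂ ≡ M₂⁻¹ (mod m₂): 5⁻¹ ≡ 2 (mod 3)
x = a₁·M₁·y₁ + a₂·M₂·y₂ = 0·3·2 + 1·5·2 = 10
Reduce mod 15: x ≡ 10
Check: 10 mod 5 = 0 ✓, 10 mod 3 = 1 ✓

x ≡ 10 (mod 15)


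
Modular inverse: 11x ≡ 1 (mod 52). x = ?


Use the extended Euclidean algorithm to write 1 = 11·s + 52·t; then s mod 52 is the inverse.
Euclidean algorithm:
  11 = 0·52 + 11
  52 = 4·11 + 8
  11 = 1·8 + 3
  8 = 2·3 + 2
  3 = 1·2 + 1
  2 = 2·1 + 0
gcd(11,52) = 1
Back-substitution gives: 11·(19) + 52·(-4) = 1
So 11⁻¹ ≡ 19 ≡ 19 (mod 52)
Check: 11 × 19 = 209 ≡ 1 (mod 52) ✓

11⁻¹ ≡ 19 (mod 52)


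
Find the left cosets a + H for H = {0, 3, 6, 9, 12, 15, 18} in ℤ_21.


H = {0, 3, 6, 9, 12, 15, 18}, |H| = 7
Number of cosets = |G|/|H| = 21/7 = 3
0 + H = {0, 3, 6, 9, 12, 15, 18}
1 + H = {1, 4, 7, 10, 13, 16, 19}
2 + H = {2, 5, 8, 11, 14, 17, 20}

Cosets: 0+H={0,3,6,9,12,15,18}; 1+H={1,4,7,10,13,16,19}; 2+H={2,5,8,11,14,17,20}


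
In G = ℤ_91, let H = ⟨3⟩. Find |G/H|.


|⟨3⟩| = n / gcd(3, 91) = 91 / 1 = 91
H is normal (ℤ_91 is abelian).
|G/H| = |G| / |H| = 91 / 91 = 1

|G/H| = 1


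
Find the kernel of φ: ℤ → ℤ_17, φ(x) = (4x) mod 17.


Kernel = preimage of identity
ker(φ) = {x ∈ ℤ : 4x ≡ 0 (mod 17)}. gcd(4,17) = 1, so 4x ≡ 0 (mod 17) ⟺ x ≡ 0 (mod 17/1 = 17). Hence ker(φ) = 17ℤ

ker(φ) = 17ℤ


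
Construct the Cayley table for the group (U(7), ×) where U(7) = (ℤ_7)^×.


Elements: {1, 2, 3, 4, 5, 6}
Operation: multiplication mod 7
Entry (a, b) = (a × b) mod 7

Cayley table:
  | 1 | 2 | 3 | 4 | 5 | 6
1 | 1 | 2 | 3 | 4 | 5 | 6
2 | 2 | 4 | 6 | 1 | 3 | 5
3 | 3 | 6 | 2 | 5 | 1 | 4
4 | 4 | 1 | 5 | 2 | 6 | 3
5 | 5 | 3 | 1 | 6 | 4 | 2
6 | 6 | 5 | 4 | 3 | 2 | 1


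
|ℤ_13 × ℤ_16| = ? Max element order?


|ℤ_13 × ℤ_16| = 13 × 16 = 208
Max element order = lcm(13,16) = 208
Cyclic? Yes (gcd=1)

|ℤ_13×ℤ_16| = 208, max element order = 208


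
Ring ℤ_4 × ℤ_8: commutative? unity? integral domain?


Direct product ring; commutative with unity (1,1); but (1,0)·(0,1) = (0,0) gives zero divisors, so not an integral domain
Commutative: Yes
Integral domain: No
Has unity: Yes

ℤ_4 × ℤ_8: Commutative=Yes, Unity=Yes


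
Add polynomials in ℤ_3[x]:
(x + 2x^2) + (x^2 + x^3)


Add coefficients mod 3:
x^0: 0 + 0 = 0 (mod 3)
x^1: 1 + 0 = 1 (mod 3)
x^2: 2 + 1 = 0 (mod 3)
x^3: 0 + 1 = 1 (mod 3)
Result: x + x^3

f + g = x + x^3


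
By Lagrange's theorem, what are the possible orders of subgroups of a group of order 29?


Lagrange's theorem: |H| divides |G|
|G| = 29
Divisors of 29: 1, 29

Possible subgroup orders: {1, 29}


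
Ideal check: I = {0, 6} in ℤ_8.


Check ideal conditions for I = {0, 6} in ℤ_8:
(1) I is an additive subgroup? No
(2) For r ∈ ℤ_8 and a ∈ I: r·a ∈ I? No  [counterexample: r=2, a=6, r·a mod 8 = 4 ∉ I]

No, I is not an ideal of ℤ_8


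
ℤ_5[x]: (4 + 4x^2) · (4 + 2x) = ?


Expand and collect like terms; reduce coefficients mod 5:
x^0: 4·4 = 16 ≡ 1 (mod 5)
x^1: 4·2 + 0·4 = 8 ≡ 3 (mod 5)
x^2: 0·2 + 4·4 = 16 ≡ 1 (mod 5)
x^3: 4·2 = 8 ≡ 3 (mod 5)
Result: 1 + 3x + x^2 + 3x^3

f · g = 1 + 3x + x^2 + 3x^3


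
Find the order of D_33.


|D_n| = 2n (n rotations and n reflections)
|D_33| = 2×33 = 66

|D_33| = 66


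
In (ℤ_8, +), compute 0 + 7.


Operation: addition mod 8
0 + 7 = (a + b) mod 8 with a = 0, b = 7

0 + 7 = 7


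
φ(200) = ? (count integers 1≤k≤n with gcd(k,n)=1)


Factor n: 200 = 2^3 × 5^2
φ(n) = n · ∏(1 - 1/p) over distinct primes p | n
φ(200) = 200 · (1 - 1/2) · (1 - 1/5) = 80

φ(200) = 80


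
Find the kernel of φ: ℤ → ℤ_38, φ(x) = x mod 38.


Kernel = preimage of identity
ker(φ) = {x ∈ ℤ : x ≡ 0 (mod 38)} = 38ℤ = {0, ±38, ±76, ...}

ker(φ) = 38ℤ


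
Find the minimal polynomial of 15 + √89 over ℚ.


Let α = 15 + √89. Then α - 15 = √89, so (α - 15)² = 89, giving α² - 30α + 136 = 0. Degree 2 and α ∉ ℚ, so this is the minimal polynomial.

Minimal polynomial: x² - 30x + 136


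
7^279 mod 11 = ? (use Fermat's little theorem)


Fermat's little theorem: if p is prime and gcd(a,p)=1, then a^(p-1) ≡ 1 (mod p)
p = 11 is prime, gcd(7,11) = 1
Reduce exponent: 279 mod 10 = 9
So 7^279 ≡ 7^9 (mod 11)
7^9 mod 11 = 8

7^279 ≡ 8 (mod 11)


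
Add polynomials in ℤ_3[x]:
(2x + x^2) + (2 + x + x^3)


Add coefficients mod 3:
x^0: 0 + 2 = 2 (mod 3)
x^1: 2 + 1 = 0 (mod 3)
x^2: 1 + 0 = 1 (mod 3)
x^3: 0 + 1 = 1 (mod 3)
Result: 2 + x^2 + x^3

f + g = 2 + x^2 + x^3


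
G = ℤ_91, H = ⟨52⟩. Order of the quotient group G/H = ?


|⟨52⟩| = n / gcd(52, 91) = 91 / 13 = 7
H is normal (ℤ_91 is abelian).
|G/H| = |G| / |H| = 91 / 7 = 13

|G/H| = 13


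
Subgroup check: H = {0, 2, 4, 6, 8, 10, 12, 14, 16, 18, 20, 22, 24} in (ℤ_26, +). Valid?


Subgroup test for H = {0, 2, 4, 6, 8, 10, 12, 14, 16, 18, 20, 22, 24} in (ℤ_26, +):
(1) 0 ∈ H? Yes
(2) Closure: for all a,b ∈ H, (a+b) mod 26 ∈ H? Yes
(3) Inverses: for all a ∈ H, -a mod 26 ∈ H? Yes

Yes, H is a subgroup of ℤ_26


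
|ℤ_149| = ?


ℤ_n has n elements.

|ℤ_149| = 149


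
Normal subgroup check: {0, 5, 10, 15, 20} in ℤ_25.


H = {0, 5, 10, 15, 20} in ℤ_25
ℤ_25 is abelian; every subgroup of an abelian group is normal

Yes, normal subgroup


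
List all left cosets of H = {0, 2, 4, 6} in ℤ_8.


H = {0, 2, 4, 6}, |H| = 4
Number of cosets = |G|/|H| = 8/4 = 2
0 + H = {0, 2, 4, 6}
1 + H = {1, 3, 5, 7}

Cosets: 0+H={0,2,4,6}; 1+H={1,3,5,7}


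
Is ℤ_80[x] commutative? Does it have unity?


ℤ_80 has zero divisors (2·40 ≡ 0), and these lift to constant zero divisors in ℤ_80[x]; so not an integral domain
Commutative: Yes
Integral domain: No
Has unity: Yes

ℤ_80[x]: Commutative=Yes, Unity=Yes


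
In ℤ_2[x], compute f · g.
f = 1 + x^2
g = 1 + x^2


Expand and collect like terms; reduce coefficients mod 2:
x^0: 1·1 = 1 ≡ 1 (mod 2)
x^1: 1·0 + 0·1 = 0 ≡ 0 (mod 2)
x^2: 1·1 + 0·0 + 1·1 = 2 ≡ 0 (mod 2)
x^3: 0·1 + 1·0 = 0 ≡ 0 (mod 2)
x^4: 1·1 = 1 ≡ 1 (mod 2)
Result: 1 + x^4

f · g = 1 + x^4


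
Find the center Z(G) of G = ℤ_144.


Z(G) = {g ∈ G | gx = xg for all x ∈ G}
ℤ_144 is abelian, so Z(G) = G

Z(ℤ_144) = ℤ_144


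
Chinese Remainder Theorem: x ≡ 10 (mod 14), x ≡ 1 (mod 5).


m₁ = 14, m₂ = 5, gcd = 1, so CRT applies. M = m₁·m₂ = 70
Let M₁ = M/m₁ = 5, M₂ = M/m₂ = 14
Find y₁ ≡ M₁⁻¹ (mod m₁): 5⁻¹ ≡ 3 (mod 14)
Find y₂ ≡ M₂⁻¹ (mod m₂): 14⁻¹ ≡ 4 (mod 5)
x = a₁·M₁·y₁ + a₂·M₂·y₂ = 10·5·3 + 1·14·4 = 206
Reduce mod 70: x ≡ 66
Check: 66 mod 14 = 10 ✓, 66 mod 5 = 1 ✓

x ≡ 66 (mod 70)


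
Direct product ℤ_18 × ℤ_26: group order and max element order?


|ℤ_18 × ℤ_26| = 18 × 26 = 468
Max element order = lcm(18,26) = 234
Cyclic? No (gcd=2)

|ℤ_18×ℤ_26| = 468, max element order = 234


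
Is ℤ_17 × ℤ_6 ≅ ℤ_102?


Comparing ℤ_17 × ℤ_6 and ℤ_102:
gcd(17,6) = 1, so ℤ_17 × ℤ_6 ≅ ℤ_102 (CRT)

Yes, ℤ_17 × ℤ_6 ≅ ℤ_102


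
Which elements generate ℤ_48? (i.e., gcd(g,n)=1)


g generates ℤ_n iff gcd(g,n) = 1
Prime factors of 48: 2, 3
Generators are g ∈ {1,...,47} not divisible by any of these primes.
Generators: {1, 5, 7, 11, 13, 17, 19, 23, 25, 29, 31, 35, 37, 41, 43, 47}
Number of generators = φ(48) = 16

Generators of ℤ_48 = {1, 5, 7, 11, 13, 17, 19, 23, 25, 29, 31, 35, 37, 41, 43, 47}


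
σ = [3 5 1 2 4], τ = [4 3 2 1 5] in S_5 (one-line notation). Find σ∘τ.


σ∘τ: apply τ first, then σ
1 →τ 4 →σ 2
2 →τ 3 →σ 1
3 →τ 2 →σ 5
4 →τ 1 →σ 3
5 →τ 5 →σ 4

σ∘τ = [2 1 5 3 4]


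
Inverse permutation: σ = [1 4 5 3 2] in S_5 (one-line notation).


To find σ⁻¹, swap domain and range:
σ(1) = 1 → σ⁻¹(1) = 1
σ(2) = 4 → σ⁻¹(4) = 2
σ(3) = 5 → σ⁻¹(5) = 3
σ(4) = 3 → σ⁻¹(3) = 4
σ(5) = 2 → σ⁻¹(2) = 5

σ⁻¹ = [1 5 4 2 3]


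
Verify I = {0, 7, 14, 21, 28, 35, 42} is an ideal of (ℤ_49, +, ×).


Check ideal conditions for I = {0, 7, 14, 21, 28, 35, 42} in ℤ_49:
(1) I is an additive subgroup? Yes
(2) For r ∈ ℤ_49 and a ∈ I: r·a ∈ I? Yes

Yes, I is an ideal of ℤ_49


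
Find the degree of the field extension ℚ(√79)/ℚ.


√79 has minimal polynomial x² - 79 (irreducible over ℚ since 79 is squarefree)

[ℚ(√79)/ℚ] = 2


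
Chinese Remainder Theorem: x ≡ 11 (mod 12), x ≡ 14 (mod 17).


m₁ = 12, m₂ = 17, gcd = 1, so CRT applies. M = m₁·m₂ = 204
Let M₁ = M/m₁ = 17, M₂ = M/m₂ = 12
Find y₁ ≡ M₁⁻¹ (mod m₁): 17⁻¹ ≡ 5 (mod 12)
Find y₂ ≡ M₂⁻¹ (mod m₂): 12⁻¹ ≡ 10 (mod 17)
x = a₁·M₁·y₁ + a₂·M₂·y₂ = 11·17·5 + 14·12·10 = 2615
Reduce mod 204: x ≡ 167
Check: 167 mod 12 = 11 ✓, 167 mod 17 = 14 ✓

x ≡ 167 (mod 204)


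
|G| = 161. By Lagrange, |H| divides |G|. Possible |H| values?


Lagrange's theorem: |H| divides |G|
|G| = 161
Divisors of 161: 1, 7, 23, 161

Possible subgroup orders: {1, 7, 23, 161}


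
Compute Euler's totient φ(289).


Factor n: 289 = 17^2
φ(n) = n · ∏(1 - 1/p) over distinct primes p | n
φ(289) = 289 · (1 - 1/17) = 272

φ(289) = 272


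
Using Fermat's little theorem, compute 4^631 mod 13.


Fermat's little theorem: if p is prime and gcd(a,p)=1, then a^(p-1) ≡ 1 (mod p)
p = 13 is prime, gcd(4,13) = 1
Reduce exponent: 631 mod 12 = 7
So 4^631 ≡ 4^7 (mod 13)
4^7 mod 13 = 4

4^631 ≡ 4 (mod 13)


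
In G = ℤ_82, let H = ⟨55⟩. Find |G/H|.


|⟨55⟩| = n / gcd(55, 82) = 82 / 1 = 82
H is normal (ℤ_82 is abelian).
|G/H| = |G| / |H| = 82 / 82 = 1

|G/H| = 1


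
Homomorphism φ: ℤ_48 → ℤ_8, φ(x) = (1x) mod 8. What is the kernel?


Kernel = preimage of identity
ker(φ) = {x ∈ ℤ_48 : 1x ≡ 0 (mod 8)}. Since 8 | 48, φ is well-defined. The kernel is the cyclic subgroup ⟨8⟩ of ℤ_48 (order 6), i.e. {0, 8, 16, 24, 32, 40}

ker(φ) = {0, 8, 16, 24, 32, 40}


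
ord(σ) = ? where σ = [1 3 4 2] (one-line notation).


Cycle decomposition: (2 3 4)
Cycle lengths: 3
Order = lcm(3) = 3

ord(σ) = 3


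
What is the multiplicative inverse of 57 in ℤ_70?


Use the extended Euclidean algorithm to write 1 = 57·s + 70·t; then s mod 70 is the inverse.
Euclidean algorithm:
  57 = 0·70 + 57
  70 = 1·57 + 13
  57 = 4·13 + 5
  13 = 2·5 + 3
  5 = 1·3 + 2
  3 = 1·2 + 1
  2 = 2·1 + 0
gcd(57,70) = 1
Back-substitution gives: 57·(-27) + 70·(22) = 1
So 57⁻¹ ≡ -27 ≡ 43 (mod 70)
Check: 57 × 43 = 2451 ≡ 1 (mod 70) ✓

57⁻¹ ≡ 43 (mod 70)


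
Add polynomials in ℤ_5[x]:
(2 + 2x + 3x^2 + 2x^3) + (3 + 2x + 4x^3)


Add coefficients mod 5:
x^0: 2 + 3 = 0 (mod 5)
x^1: 2 + 2 = 4 (mod 5)
x^2: 3 + 0 = 3 (mod 5)
x^3: 2 + 4 = 1 (mod 5)
Result: 4x + 3x^2 + x^3

f + g = 4x + 3x^2 + x^3


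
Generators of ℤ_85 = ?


g generates ℤ_n iff gcd(g,n) = 1
Prime factors of 85: 5, 17
Generators are g ∈ {1,...,84} not divisible by any of these primes.
Generators: {1, 2, 3, 4, 6, 7, 8, 9, 11, 12, 13, 14, 16, 18, 19, 21, 22, 23, 24, 26, 27, 28, 29, 31, 32, 33, 36, 37, 38, 39, 41, 42, 43, 44, 46, 47, 48, 49, 52, 53, 54, 56, 57, 58, 59, 61, 62, 63, 64, 66, 67, 69, 71, 72, 73, 74, 76, 77, 78, 79, 81, 82, 83, 84}
Number of generators = φ(85) = 64

Generators of ℤ_85 = {1, 2, 3, 4, 6, 7, 8, 9, 11, 12, 13, 14, 16, 18, 19, 21, 22, 23, 24, 26, 27, 28, 29, 31, 32, 33, 36, 37, 38, 39, 41, 42, 43, 44, 46, 47, 48, 49, 52, 53, 54, 56, 57, 58, 59, 61, 62, 63, 64, 66, 67, 69, 71, 72, 73, 74, 76, 77, 78, 79, 81, 82, 83, 84}


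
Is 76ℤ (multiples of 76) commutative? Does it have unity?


76ℤ is a commutative ring under +,× but has no multiplicative identity (1 ∉ 76ℤ); it has no zero divisors, but without unity it is not an integral domain
Commutative: Yes
Integral domain: No
Has unity: No

76ℤ (multiples of 76): Commutative=Yes, Unity=No


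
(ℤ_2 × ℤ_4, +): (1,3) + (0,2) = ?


Operation: componentwise addition mod (2, 4)
(1,3) + (0,2) = ((a₁+b₁) mod 2, (a₂+b₂) mod 4) with a = (1,3), b = (0,2)

(1,3) + (0,2) = (1,1)


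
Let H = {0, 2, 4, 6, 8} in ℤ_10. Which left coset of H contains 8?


8 + H = {8 + h (mod 10) : h ∈ H}
8+0=8, 8+2=0, 8+4=2, 8+6=4, 8+8=6
8 + H = {0, 2, 4, 6, 8} = 0 + H

8 + H = {0, 2, 4, 6, 8}


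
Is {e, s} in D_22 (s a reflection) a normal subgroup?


H = {e, s} in D_22 (s a reflection)
r·s·r⁻¹ = sr⁻² ≠ s for n ≥ 3, so {e, s} is not closed under conjugation

No, not a normal subgroup


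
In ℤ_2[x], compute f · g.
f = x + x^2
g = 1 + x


Expand and collect like terms; reduce coefficients mod 2:
x^0: 0·1 = 0 ≡ 0 (mod 2)
x^1: 0·1 + 1·1 = 1 ≡ 1 (mod 2)
x^2: 1·1 + 1·1 = 2 ≡ 0 (mod 2)
x^3: 1·1 = 1 ≡ 1 (mod 2)
Result: x + x^3

f · g = x + x^3


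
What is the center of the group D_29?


Z(G) = {g ∈ G | gx = xg for all x ∈ G}
For odd n, Z(D_n) = {e}: no nontrivial rotation commutes with all reflections

Z(D_29) = {e}


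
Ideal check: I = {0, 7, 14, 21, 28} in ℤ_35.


Check ideal conditions for I = {0, 7, 14, 21, 28} in ℤ_35:
(1) I is an additive subgroup? Yes
(2) For r ∈ ℤ_35 and a ∈ I: r·a ∈ I? Yes

Yes, I is an ideal of ℤ_35


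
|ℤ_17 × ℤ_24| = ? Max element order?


|ℤ_17 × ℤ_24| = 17 × 24 = 408
Max element order = lcm(17,24) = 408
Cyclic? Yes (gcd=1)

|ℤ_17×ℤ_24| = 408, max element order = 408


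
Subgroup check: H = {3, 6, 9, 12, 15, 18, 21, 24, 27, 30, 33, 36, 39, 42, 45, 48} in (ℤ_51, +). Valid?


Subgroup test for H = {3, 6, 9, 12, 15, 18, 21, 24, 27, 30, 33, 36, 39, 42, 45, 48} in (ℤ_51, +):
(1) 0 ∈ H? No
(2) Closure: for all a,b ∈ H, (a+b) mod 51 ∈ H? No  [counterexample: 3 + 48 = 0 ∉ H]
(3) Inverses: for all a ∈ H, -a mod 51 ∈ H? Yes

No, H is not a subgroup of ℤ_51


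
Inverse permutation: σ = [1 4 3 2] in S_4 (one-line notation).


To find σ⁻¹, swap domain and range:
σ(1) = 1 → σ⁻¹(1) = 1
σ(2) = 4 → σ⁻¹(4) = 2
σ(3) = 3 → σ⁻¹(3) = 3
σ(4) = 2 → σ⁻¹(2) = 4

σ⁻¹ = [1 4 3 2]


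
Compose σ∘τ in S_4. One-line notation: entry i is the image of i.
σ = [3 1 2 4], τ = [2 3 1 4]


σ∘τ: apply τ first, then σ
1 →τ 2 →σ 1
2 →τ 3 →σ 2
3 →τ 1 →σ 3
4 →τ 4 →σ 4

σ∘τ = [1 2 3 4]


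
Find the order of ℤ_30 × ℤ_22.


|A × B| = |A| · |B|
|ℤ_30 × ℤ_22| = 30 × 22 = 660

|ℤ_30 × ℤ_22| = 660


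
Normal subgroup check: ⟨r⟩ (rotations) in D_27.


H = ⟨r⟩ (rotations) in D_27
The rotation subgroup ⟨r⟩ has index 2 in D_27, so it is normal

Yes, normal subgroup


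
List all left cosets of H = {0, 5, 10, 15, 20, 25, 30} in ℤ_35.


H = {0, 5, 10, 15, 20, 25, 30}, |H| = 7
Number of cosets = |G|/|H| = 35/7 = 5
0 + H = {0, 5, 10, 15, 20, 25, 30}
1 + H = {1, 6, 11, 16, 21, 26, 31}
2 + H = {2, 7, 12, 17, 22, 27, 32}
3 + H = {3, 8, 13, 18, 23, 28, 33}
4 + H = {4, 9, 14, 19, 24, 29, 34}

Cosets: 0+H={0,5,10,15,20,25,30}; 1+H={1,6,11,16,21,26,31}; 2+H={2,7,12,17,22,27,32}; 3+H={3,8,13,18,23,28,33}; 4+H={4,9,14,19,24,29,34}
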